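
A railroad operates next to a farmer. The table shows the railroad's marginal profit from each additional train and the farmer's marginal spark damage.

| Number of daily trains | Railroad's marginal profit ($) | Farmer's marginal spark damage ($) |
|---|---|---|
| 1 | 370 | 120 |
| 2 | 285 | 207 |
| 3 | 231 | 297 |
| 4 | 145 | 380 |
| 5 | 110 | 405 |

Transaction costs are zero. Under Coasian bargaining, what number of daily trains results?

2

Bargaining reaches the level where marginal profit last exceeds marginal spark damage.
That holds through level 2 (285 ≥ 207) but not at 3 (231 < 297).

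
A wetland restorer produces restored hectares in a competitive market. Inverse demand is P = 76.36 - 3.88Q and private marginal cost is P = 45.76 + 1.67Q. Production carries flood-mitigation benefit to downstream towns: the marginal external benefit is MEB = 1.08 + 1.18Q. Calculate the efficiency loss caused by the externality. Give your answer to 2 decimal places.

DWL = 6.58

Market equilibrium (private): 45.76 + 1.67Q = 76.36 - 3.88Q → Q_m = 5.5135.
Social marginal cost = private MC − MEB = 44.68 + 0.49Q.
Set SMC = demand: 44.68 + 0.49Q = 76.36 - 3.88Q → Q* = 7.2494.
Between Q* and Q_m the wedge demand − SMC runs linearly from 0 to MEB(Q_m), so the loss is a triangle.
DWL = ½ × 1.7359 × 7.5859 = 6.5842.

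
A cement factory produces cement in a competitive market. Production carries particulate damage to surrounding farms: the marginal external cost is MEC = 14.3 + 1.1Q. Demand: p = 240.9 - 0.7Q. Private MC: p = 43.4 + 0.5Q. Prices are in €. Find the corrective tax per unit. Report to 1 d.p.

tax = €101.9 per unit

Social marginal cost = private MC + MEC = 57.7 + 1.6Q.
Set SMC = demand: 57.7 + 1.6Q = 240.9 - 0.7Q → Q* = 79.6522.
The Pigouvian tax equals MEC at Q*: 14.3 + 1.1×79.6522 = 101.9174.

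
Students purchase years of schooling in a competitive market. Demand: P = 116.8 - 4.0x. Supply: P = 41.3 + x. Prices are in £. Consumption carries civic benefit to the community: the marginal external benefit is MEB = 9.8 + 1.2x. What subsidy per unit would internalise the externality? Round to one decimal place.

Social marginal benefit = demand + MEB = 126.6 - 2.8x.
Set SMB = MC: 126.6 - 2.8x = 41.3 + x → x* = 22.4474.
The Pigouvian subsidy equals MEB at x*: 9.8 + 1.2×22.4474 = 36.7369.

subsidy = £36.7 per unit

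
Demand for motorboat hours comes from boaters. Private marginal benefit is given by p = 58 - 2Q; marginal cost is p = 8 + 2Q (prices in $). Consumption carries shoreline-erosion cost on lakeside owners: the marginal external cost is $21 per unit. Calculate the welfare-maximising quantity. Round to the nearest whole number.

Q* = 7

Social marginal benefit = demand − MEC = 37 - 2Q.
Set SMB = MC: 37 - 2Q = 8 + 2Q → Q* = 7.2500.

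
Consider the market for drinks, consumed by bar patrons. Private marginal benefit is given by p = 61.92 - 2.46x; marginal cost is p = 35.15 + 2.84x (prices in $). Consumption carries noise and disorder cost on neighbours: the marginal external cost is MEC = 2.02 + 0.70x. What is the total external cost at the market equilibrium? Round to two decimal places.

Market equilibrium (private): 35.15 + 2.84x = 61.92 - 2.46x → x_m = 5.0509.
Total external cost = ∫₀^{x_m} (2.02 + 0.70x) dx = 2.02×5.0509 + ½×0.70×5.0509² = 19.1319.

$19.13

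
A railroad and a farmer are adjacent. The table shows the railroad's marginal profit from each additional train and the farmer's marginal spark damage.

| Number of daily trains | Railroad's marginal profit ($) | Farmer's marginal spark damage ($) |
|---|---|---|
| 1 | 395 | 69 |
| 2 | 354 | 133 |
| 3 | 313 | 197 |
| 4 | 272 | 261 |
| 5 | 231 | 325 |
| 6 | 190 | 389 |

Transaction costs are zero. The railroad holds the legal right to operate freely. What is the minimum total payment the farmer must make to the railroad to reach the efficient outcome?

$421

Left alone the railroad would choose level 6 (marginal profit stays positive).
Efficient level: k* = 4 (marginal profit ≥ marginal spark damage through 4).
The farmer must at least cover the railroad's forgone profit from cutting 6→4: 231 + 190 = 421.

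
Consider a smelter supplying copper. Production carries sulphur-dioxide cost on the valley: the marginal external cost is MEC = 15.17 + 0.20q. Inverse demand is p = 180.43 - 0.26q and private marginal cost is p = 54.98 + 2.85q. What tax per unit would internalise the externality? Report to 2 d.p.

tax = 21.83 per unit

Social marginal cost = private MC + MEC = 70.15 + 3.05q.
Set SMC = demand: 70.15 + 3.05q = 180.43 - 0.26q → q* = 33.3172.
The Pigouvian tax equals MEC at q*: 15.17 + 0.20×33.3172 = 21.8334.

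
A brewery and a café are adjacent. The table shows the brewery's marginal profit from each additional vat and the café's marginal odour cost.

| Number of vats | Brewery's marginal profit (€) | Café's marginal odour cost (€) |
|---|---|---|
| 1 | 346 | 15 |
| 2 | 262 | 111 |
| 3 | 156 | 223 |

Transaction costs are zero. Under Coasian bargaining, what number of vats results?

Bargaining reaches the level where marginal profit last exceeds marginal odour cost.
That holds through level 2 (262 ≥ 111) but not at 3 (156 < 223).

2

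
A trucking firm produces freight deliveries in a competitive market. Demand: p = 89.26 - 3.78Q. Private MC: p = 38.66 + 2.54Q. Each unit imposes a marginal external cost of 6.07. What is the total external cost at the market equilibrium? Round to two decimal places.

48.60

Market equilibrium (private): 38.66 + 2.54Q = 89.26 - 3.78Q → Q_m = 8.0063.
Total external cost = MEC × Q_m = 6.07 × 8.0063 = 48.5982.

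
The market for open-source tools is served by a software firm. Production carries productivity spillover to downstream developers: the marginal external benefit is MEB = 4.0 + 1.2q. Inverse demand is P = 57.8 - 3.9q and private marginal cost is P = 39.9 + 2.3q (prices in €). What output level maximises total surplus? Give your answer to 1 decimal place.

Social marginal cost = private MC − MEB = 35.9 + 1.1q.
Set SMC = demand: 35.9 + 1.1q = 57.8 - 3.9q → q* = 4.3800.

q* = 4.4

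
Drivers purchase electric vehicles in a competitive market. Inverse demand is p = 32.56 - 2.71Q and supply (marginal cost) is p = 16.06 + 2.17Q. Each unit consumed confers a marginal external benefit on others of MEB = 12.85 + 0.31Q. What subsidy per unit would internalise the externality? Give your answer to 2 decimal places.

Social marginal benefit = demand + MEB = 45.41 - 2.40Q.
Set SMB = MC: 45.41 - 2.40Q = 16.06 + 2.17Q → Q* = 6.4223.
The Pigouvian subsidy equals MEB at Q*: 12.85 + 0.31×6.4223 = 14.8409.

subsidy = 14.84 per unit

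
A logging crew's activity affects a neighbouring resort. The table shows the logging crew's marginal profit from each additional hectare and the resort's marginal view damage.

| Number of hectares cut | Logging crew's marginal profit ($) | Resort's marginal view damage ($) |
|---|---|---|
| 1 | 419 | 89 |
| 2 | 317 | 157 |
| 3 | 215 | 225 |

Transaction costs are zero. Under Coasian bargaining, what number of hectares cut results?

Bargaining reaches the level where marginal profit last exceeds marginal view damage.
That holds through level 2 (317 ≥ 157) but not at 3 (215 < 225).

2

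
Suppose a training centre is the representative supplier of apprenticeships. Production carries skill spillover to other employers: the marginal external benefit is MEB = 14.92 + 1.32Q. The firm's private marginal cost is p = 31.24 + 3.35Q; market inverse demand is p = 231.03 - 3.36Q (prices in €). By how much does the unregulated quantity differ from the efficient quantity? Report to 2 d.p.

10.06 units

Market equilibrium (private): 31.24 + 3.35Q = 231.03 - 3.36Q → Q_m = 29.7750.
Social marginal cost = private MC − MEB = 16.32 + 2.03Q.
Set SMC = demand: 16.32 + 2.03Q = 231.03 - 3.36Q → Q* = 39.8349.
Gap = |29.7750 − 39.8349| = 10.0599.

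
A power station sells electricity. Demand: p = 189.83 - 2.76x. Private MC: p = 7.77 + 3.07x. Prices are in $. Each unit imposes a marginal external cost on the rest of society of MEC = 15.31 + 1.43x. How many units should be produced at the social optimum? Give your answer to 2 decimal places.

Social marginal cost = private MC + MEC = 23.08 + 4.50x.
Set SMC = demand: 23.08 + 4.50x = 189.83 - 2.76x → x* = 22.9683.

x* = 22.97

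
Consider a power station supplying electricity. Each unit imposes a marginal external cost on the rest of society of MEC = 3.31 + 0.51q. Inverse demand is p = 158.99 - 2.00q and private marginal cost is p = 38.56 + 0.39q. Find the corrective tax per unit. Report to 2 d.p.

Social marginal cost = private MC + MEC = 41.87 + 0.90q.
Set SMC = demand: 41.87 + 0.90q = 158.99 - 2.00q → q* = 40.3862.
The Pigouvian tax equals MEC at q*: 3.31 + 0.51×40.3862 = 23.9070.

tax = 23.91 per unit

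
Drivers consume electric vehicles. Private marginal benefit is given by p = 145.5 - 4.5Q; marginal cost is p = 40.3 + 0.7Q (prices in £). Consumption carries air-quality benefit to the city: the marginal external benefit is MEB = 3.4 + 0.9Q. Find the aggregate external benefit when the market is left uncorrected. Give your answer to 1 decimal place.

Market equilibrium (private): 40.3 + 0.7Q = 145.5 - 4.5Q → Q_m = 20.2308.
Total external benefit = ∫₀^{Q_m} (3.4 + 0.9Q) dQ = 3.4×20.2308 + ½×0.9×20.2308² = 252.9631.

£253.0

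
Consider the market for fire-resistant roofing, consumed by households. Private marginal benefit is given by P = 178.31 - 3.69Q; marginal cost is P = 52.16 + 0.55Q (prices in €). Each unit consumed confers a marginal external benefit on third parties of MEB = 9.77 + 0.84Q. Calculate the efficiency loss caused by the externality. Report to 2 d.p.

Market equilibrium (private): 52.16 + 0.55Q = 178.31 - 3.69Q → Q_m = 29.7524.
Social marginal benefit = demand + MEB = 188.08 - 2.85Q.
Set SMB = MC: 188.08 - 2.85Q = 52.16 + 0.55Q → Q* = 39.9765.
The welfare-loss triangle has base |Q_m − Q*| and height MEB(Q_m) (the vertical gap between SMB and MC is zero at Q* and MEB at Q_m).
DWL = ½ × 10.2241 × 34.7620 = 177.7051.

DWL = €177.71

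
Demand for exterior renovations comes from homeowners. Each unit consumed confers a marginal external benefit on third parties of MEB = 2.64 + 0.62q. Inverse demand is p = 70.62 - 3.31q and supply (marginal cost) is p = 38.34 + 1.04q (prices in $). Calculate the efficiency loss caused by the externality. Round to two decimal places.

Market equilibrium (private): 38.34 + 1.04q = 70.62 - 3.31q → q_m = 7.4207.
Social marginal benefit = demand + MEB = 73.26 - 2.69q.
Set SMB = MC: 73.26 - 2.69q = 38.34 + 1.04q → q* = 9.3619.
Between q* and q_m the wedge SMB − MC runs linearly from 0 to MEB(q_m), so the loss is a triangle.
DWL = ½ × 1.9412 × 7.2408 = 7.0279.

DWL = $7.03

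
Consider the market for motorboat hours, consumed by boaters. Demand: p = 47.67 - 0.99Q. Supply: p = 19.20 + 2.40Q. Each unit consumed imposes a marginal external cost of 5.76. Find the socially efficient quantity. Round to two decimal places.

Q* = 6.70

Social marginal benefit = demand − MEC = 41.91 - 0.99Q.
Set SMB = MC: 41.91 - 0.99Q = 19.20 + 2.40Q → Q* = 6.6991.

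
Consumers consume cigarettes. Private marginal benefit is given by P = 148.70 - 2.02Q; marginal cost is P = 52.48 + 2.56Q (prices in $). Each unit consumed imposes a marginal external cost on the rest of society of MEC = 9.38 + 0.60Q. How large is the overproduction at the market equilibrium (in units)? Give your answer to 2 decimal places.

Market equilibrium (private): 52.48 + 2.56Q = 148.70 - 2.02Q → Q_m = 21.0087.
Social marginal benefit = demand − MEC = 139.32 - 2.62Q.
Set SMB = MC: 139.32 - 2.62Q = 52.48 + 2.56Q → Q* = 16.7645.
Gap = |21.0087 − 16.7645| = 4.2442.

4.24 units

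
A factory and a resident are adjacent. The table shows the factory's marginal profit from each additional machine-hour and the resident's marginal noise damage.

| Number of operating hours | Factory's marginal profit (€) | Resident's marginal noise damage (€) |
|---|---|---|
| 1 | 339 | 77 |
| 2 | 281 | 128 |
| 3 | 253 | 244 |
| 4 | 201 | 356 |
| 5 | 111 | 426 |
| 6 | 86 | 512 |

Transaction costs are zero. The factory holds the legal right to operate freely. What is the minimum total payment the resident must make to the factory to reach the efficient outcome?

Left alone the factory would choose level 6 (marginal profit stays positive).
Efficient level: k* = 3 (marginal profit ≥ marginal noise damage through 3).
The resident must at least cover the factory's forgone profit from cutting 6→3: 201 + 111 + 86 = 398.

€398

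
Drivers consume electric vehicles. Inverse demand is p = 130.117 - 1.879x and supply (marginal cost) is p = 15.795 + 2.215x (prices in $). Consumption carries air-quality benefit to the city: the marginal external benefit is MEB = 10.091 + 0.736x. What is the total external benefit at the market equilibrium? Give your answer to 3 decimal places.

Market equilibrium (private): 15.795 + 2.215x = 130.117 - 1.879x → x_m = 27.9243.
Total external benefit = ∫₀^{x_m} (10.091 + 0.736x) dx = 10.091×27.9243 + ½×0.736×27.9243² = 568.7382.

$568.738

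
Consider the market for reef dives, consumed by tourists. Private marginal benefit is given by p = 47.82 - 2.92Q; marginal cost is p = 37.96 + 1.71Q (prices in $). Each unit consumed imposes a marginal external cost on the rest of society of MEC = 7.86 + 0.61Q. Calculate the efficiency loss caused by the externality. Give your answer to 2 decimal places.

DWL = $8.00

Market equilibrium (private): 37.96 + 1.71Q = 47.82 - 2.92Q → Q_m = 2.1296.
Social marginal benefit = demand − MEC = 39.96 - 3.53Q.
Set SMB = MC: 39.96 - 3.53Q = 37.96 + 1.71Q → Q* = 0.3817.
Between Q* and Q_m the wedge MC − SMB runs linearly from 0 to MEC(Q_m), so the loss is a triangle.
DWL = ½ × 1.7479 × 9.1590 = 8.0045.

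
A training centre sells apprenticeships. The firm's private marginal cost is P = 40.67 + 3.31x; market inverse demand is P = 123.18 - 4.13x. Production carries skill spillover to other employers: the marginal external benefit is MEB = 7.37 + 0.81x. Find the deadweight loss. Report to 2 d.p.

Market equilibrium (private): 40.67 + 3.31x = 123.18 - 4.13x → x_m = 11.0901.
Social marginal cost = private MC − MEB = 33.30 + 2.50x.
Set SMC = demand: 33.30 + 2.50x = 123.18 - 4.13x → x* = 13.5566.
Between x* and x_m the wedge demand − SMC runs linearly from 0 to MEB(x_m), so the loss is a triangle.
DWL = ½ × 2.4665 × 16.3529 = 20.1672.

DWL = 20.17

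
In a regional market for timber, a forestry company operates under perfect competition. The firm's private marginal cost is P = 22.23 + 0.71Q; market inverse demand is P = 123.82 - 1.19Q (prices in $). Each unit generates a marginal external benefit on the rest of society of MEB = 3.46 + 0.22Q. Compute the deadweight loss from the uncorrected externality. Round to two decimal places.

DWL = $68.97

Market equilibrium (private): 22.23 + 0.71Q = 123.82 - 1.19Q → Q_m = 53.4684.
Social marginal cost = private MC − MEB = 18.77 + 0.49Q.
Set SMC = demand: 18.77 + 0.49Q = 123.82 - 1.19Q → Q* = 62.5298.
Between Q* and Q_m the wedge demand − SMC runs linearly from 0 to MEB(Q_m), so the loss is a triangle.
DWL = ½ × 9.0614 × 15.2231 = 68.9713.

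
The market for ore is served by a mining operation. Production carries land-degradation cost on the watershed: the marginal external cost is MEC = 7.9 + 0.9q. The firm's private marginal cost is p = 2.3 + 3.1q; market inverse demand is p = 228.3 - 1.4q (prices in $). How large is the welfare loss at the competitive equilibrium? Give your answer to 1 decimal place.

DWL = $261.1

Market equilibrium (private): 2.3 + 3.1q = 228.3 - 1.4q → q_m = 50.2222.
Social marginal cost = private MC + MEC = 10.2 + 4.0q.
Set SMC = demand: 10.2 + 4.0q = 228.3 - 1.4q → q* = 40.3889.
The loss is the area between SMC and demand from q* to q_m; with linear curves that's a triangle of height MEC(q_m).
DWL = ½ × 9.8333 × 53.1000 = 261.0741.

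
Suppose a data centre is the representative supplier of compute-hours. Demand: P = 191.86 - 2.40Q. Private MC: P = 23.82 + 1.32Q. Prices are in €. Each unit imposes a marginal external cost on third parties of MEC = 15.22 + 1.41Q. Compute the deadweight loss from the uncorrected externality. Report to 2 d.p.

DWL = €606.94

Market equilibrium (private): 23.82 + 1.32Q = 191.86 - 2.40Q → Q_m = 45.1720.
Social marginal cost = private MC + MEC = 39.04 + 2.73Q.
Set SMC = demand: 39.04 + 2.73Q = 191.86 - 2.40Q → Q* = 29.7895.
Between Q* and Q_m the wedge SMC − demand runs linearly from 0 to MEC(Q_m), so the loss is a triangle.
DWL = ½ × 15.3825 × 78.9126 = 606.9365.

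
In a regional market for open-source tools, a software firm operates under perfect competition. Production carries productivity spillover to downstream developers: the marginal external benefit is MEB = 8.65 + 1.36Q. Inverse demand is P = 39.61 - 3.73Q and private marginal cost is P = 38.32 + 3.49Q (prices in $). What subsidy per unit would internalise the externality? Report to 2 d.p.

Social marginal cost = private MC − MEB = 29.67 + 2.13Q.
Set SMC = demand: 29.67 + 2.13Q = 39.61 - 3.73Q → Q* = 1.6962.
The Pigouvian subsidy equals MEB at Q*: 8.65 + 1.36×1.6962 = 10.9568.

subsidy = $10.96 per unit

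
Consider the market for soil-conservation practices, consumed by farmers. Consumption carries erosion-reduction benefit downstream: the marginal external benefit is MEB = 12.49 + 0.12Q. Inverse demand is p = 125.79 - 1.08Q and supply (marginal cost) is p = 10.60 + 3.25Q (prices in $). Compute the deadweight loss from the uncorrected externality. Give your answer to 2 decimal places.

DWL = $29.21

Market equilibrium (private): 10.60 + 3.25Q = 125.79 - 1.08Q → Q_m = 26.6028.
Social marginal benefit = demand + MEB = 138.28 - 0.96Q.
Set SMB = MC: 138.28 - 0.96Q = 10.60 + 3.25Q → Q* = 30.3278.
The loss is the area between SMB and MC from Q* to Q_m; with linear curves that's a triangle of height MEB(Q_m).
DWL = ½ × 3.7250 × 15.6823 = 29.2083.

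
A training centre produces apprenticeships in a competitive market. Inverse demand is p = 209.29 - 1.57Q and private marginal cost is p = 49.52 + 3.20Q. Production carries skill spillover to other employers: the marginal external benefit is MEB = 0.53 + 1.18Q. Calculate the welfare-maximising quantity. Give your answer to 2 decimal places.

Q* = 44.65

Social marginal cost = private MC − MEB = 48.99 + 2.02Q.
Set SMC = demand: 48.99 + 2.02Q = 209.29 - 1.57Q → Q* = 44.6518.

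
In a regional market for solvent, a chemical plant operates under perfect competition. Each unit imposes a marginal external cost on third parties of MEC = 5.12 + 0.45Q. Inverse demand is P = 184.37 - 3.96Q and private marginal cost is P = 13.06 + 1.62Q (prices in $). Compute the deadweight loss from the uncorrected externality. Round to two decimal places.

Market equilibrium (private): 13.06 + 1.62Q = 184.37 - 3.96Q → Q_m = 30.7007.
Social marginal cost = private MC + MEC = 18.18 + 2.07Q.
Set SMC = demand: 18.18 + 2.07Q = 184.37 - 3.96Q → Q* = 27.5605.
Between Q* and Q_m the wedge SMC − demand runs linearly from 0 to MEC(Q_m), so the loss is a triangle.
DWL = ½ × 3.1402 × 18.9353 = 29.7303.

DWL = $29.73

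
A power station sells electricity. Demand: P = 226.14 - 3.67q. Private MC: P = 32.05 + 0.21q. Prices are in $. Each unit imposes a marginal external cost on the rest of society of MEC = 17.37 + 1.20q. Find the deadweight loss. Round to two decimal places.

Market equilibrium (private): 32.05 + 0.21q = 226.14 - 3.67q → q_m = 50.0232.
Social marginal cost = private MC + MEC = 49.42 + 1.41q.
Set SMC = demand: 49.42 + 1.41q = 226.14 - 3.67q → q* = 34.7874.
The loss is the area between SMC and demand from q* to q_m; with linear curves that's a triangle of height MEC(q_m).
DWL = ½ × 15.2358 × 77.3978 = 589.6087.

DWL = $589.61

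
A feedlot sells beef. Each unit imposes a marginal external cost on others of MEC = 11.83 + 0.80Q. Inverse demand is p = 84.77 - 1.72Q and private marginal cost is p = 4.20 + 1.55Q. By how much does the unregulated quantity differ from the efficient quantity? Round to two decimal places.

Market equilibrium (private): 4.20 + 1.55Q = 84.77 - 1.72Q → Q_m = 24.6391.
Social marginal cost = private MC + MEC = 16.03 + 2.35Q.
Set SMC = demand: 16.03 + 2.35Q = 84.77 - 1.72Q → Q* = 16.8894.
Gap = |24.6391 − 16.8894| = 7.7497.

7.75 units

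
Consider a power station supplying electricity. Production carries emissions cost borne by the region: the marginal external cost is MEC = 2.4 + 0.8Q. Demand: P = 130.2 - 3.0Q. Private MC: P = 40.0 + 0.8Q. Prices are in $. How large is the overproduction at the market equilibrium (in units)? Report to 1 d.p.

4.6 units

Market equilibrium (private): 40.0 + 0.8Q = 130.2 - 3.0Q → Q_m = 23.7368.
Social marginal cost = private MC + MEC = 42.4 + 1.6Q.
Set SMC = demand: 42.4 + 1.6Q = 130.2 - 3.0Q → Q* = 19.0870.
Gap = |23.7368 − 19.0870| = 4.6498.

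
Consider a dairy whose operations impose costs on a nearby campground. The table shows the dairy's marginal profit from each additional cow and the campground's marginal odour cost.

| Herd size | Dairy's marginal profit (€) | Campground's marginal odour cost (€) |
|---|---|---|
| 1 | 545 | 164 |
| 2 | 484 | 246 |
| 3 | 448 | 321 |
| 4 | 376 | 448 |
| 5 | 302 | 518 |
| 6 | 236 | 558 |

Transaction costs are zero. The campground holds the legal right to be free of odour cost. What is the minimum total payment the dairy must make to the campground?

€731

Efficient level: marginal profit ≥ marginal odour cost through level 3, so k* = 3.
With the campground holding the right, the dairy must at least compensate total damage at k*: 164 + 246 + 321 = 731.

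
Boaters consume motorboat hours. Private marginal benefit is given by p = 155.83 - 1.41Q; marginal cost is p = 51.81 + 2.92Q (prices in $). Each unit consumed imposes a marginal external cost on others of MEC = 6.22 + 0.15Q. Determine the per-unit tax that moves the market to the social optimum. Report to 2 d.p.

tax = $9.49 per unit

Social marginal benefit = demand − MEC = 149.61 - 1.56Q.
Set SMB = MC: 149.61 - 1.56Q = 51.81 + 2.92Q → Q* = 21.8304.
The Pigouvian tax equals MEC at Q*: 6.22 + 0.15×21.8304 = 9.4946.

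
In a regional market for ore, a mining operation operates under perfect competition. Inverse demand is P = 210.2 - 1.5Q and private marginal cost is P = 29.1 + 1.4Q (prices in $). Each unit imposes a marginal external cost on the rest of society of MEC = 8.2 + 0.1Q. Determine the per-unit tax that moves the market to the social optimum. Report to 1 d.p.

tax = $14.0 per unit

Social marginal cost = private MC + MEC = 37.3 + 1.5Q.
Set SMC = demand: 37.3 + 1.5Q = 210.2 - 1.5Q → Q* = 57.6333.
The Pigouvian tax equals MEC at Q*: 8.2 + 0.1×57.6333 = 13.9633.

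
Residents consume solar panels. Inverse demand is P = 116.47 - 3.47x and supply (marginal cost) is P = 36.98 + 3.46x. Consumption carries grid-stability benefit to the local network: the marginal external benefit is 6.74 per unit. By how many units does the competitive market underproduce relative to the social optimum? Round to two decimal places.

Market equilibrium (private): 36.98 + 3.46x = 116.47 - 3.47x → x_m = 11.4704.
Social marginal benefit = demand + MEB = 123.21 - 3.47x.
Set SMB = MC: 123.21 - 3.47x = 36.98 + 3.46x → x* = 12.4430.
Gap = |11.4704 − 12.4430| = 0.9726.

0.97 units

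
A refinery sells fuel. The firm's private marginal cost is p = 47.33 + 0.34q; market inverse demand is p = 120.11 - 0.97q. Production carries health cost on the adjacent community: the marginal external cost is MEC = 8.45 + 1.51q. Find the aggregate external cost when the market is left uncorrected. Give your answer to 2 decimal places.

2799.85

Market equilibrium (private): 47.33 + 0.34q = 120.11 - 0.97q → q_m = 55.5573.
Total external cost = ∫₀^{q_m} (8.45 + 1.51q) dq = 8.45×55.5573 + ½×1.51×55.5573² = 2799.8524.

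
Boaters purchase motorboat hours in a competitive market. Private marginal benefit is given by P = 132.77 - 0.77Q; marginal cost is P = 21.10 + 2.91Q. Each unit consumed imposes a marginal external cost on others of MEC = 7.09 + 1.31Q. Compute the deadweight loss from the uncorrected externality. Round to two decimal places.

Market equilibrium (private): 21.10 + 2.91Q = 132.77 - 0.77Q → Q_m = 30.3451.
Social marginal benefit = demand − MEC = 125.68 - 2.08Q.
Set SMB = MC: 125.68 - 2.08Q = 21.10 + 2.91Q → Q* = 20.9579.
Height of the DWL triangle at Q_m is MC(Q_m) − SMB(Q_m) = MEC(Q_m) = 46.8421.
DWL = ½ × 9.3872 × 46.8421 = 219.8581.

DWL = 219.86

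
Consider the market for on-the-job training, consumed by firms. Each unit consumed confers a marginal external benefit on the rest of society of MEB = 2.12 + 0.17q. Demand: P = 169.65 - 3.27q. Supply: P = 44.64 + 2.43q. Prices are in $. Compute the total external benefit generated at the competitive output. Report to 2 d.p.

$87.38

Market equilibrium (private): 44.64 + 2.43q = 169.65 - 3.27q → q_m = 21.9316.
Total external benefit = ∫₀^{q_m} (2.12 + 0.17q) dq = 2.12×21.9316 + ½×0.17×21.9316² = 87.3796.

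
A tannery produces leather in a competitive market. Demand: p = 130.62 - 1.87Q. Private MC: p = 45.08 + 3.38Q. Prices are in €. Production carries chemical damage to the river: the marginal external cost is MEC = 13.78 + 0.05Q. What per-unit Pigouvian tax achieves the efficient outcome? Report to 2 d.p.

tax = €14.46 per unit

Social marginal cost = private MC + MEC = 58.86 + 3.43Q.
Set SMC = demand: 58.86 + 3.43Q = 130.62 - 1.87Q → Q* = 13.5396.
The Pigouvian tax equals MEC at Q*: 13.78 + 0.05×13.5396 = 14.4570.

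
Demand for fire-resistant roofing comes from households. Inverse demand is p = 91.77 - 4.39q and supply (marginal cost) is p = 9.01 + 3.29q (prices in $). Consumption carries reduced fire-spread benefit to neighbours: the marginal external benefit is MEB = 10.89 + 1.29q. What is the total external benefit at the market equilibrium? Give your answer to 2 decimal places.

Market equilibrium (private): 9.01 + 3.29q = 91.77 - 4.39q → q_m = 10.7760.
Total external benefit = ∫₀^{q_m} (10.89 + 1.29q) dq = 10.89×10.7760 + ½×1.29×10.7760² = 192.2494.

$192.25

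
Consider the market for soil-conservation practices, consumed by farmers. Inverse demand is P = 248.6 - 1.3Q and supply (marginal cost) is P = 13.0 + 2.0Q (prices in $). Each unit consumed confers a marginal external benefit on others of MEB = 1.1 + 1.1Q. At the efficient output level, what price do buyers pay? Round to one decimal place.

Social marginal benefit = demand + MEB = 249.7 - 0.2Q.
Set SMB = MC: 249.7 - 0.2Q = 13.0 + 2.0Q → Q* = 107.5909.
Consumer price on the demand curve at Q*: 248.6 − 1.3×107.5909 = 108.7318.

P = $108.7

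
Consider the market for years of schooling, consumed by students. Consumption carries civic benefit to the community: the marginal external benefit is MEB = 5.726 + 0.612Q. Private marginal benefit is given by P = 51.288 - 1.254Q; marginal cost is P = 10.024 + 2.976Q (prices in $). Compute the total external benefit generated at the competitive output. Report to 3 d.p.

$84.977

Market equilibrium (private): 10.024 + 2.976Q = 51.288 - 1.254Q → Q_m = 9.7551.
Total external benefit = ∫₀^{Q_m} (5.726 + 0.612Q) dQ = 5.726×9.7551 + ½×0.612×9.7551² = 84.9773.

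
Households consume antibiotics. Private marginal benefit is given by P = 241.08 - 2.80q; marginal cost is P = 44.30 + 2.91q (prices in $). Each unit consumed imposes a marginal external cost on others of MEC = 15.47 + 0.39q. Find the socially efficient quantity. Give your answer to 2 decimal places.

Social marginal benefit = demand − MEC = 225.61 - 3.19q.
Set SMB = MC: 225.61 - 3.19q = 44.30 + 2.91q → q* = 29.7230.

q* = 29.72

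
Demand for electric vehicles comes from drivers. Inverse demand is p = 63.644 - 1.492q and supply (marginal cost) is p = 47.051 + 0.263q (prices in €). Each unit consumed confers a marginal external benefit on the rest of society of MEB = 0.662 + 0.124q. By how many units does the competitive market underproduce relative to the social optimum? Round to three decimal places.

Market equilibrium (private): 47.051 + 0.263q = 63.644 - 1.492q → q_m = 9.4547.
Social marginal benefit = demand + MEB = 64.306 - 1.368q.
Set SMB = MC: 64.306 - 1.368q = 47.051 + 0.263q → q* = 10.5794.
Gap = |9.4547 − 10.5794| = 1.1247.

1.125 units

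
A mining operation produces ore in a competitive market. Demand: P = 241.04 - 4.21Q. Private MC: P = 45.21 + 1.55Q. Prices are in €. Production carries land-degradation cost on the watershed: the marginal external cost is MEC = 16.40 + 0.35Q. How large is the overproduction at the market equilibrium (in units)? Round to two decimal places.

Market equilibrium (private): 45.21 + 1.55Q = 241.04 - 4.21Q → Q_m = 33.9983.
Social marginal cost = private MC + MEC = 61.61 + 1.90Q.
Set SMC = demand: 61.61 + 1.90Q = 241.04 - 4.21Q → Q* = 29.3666.
Gap = |33.9983 − 29.3666| = 4.6317.

4.63 units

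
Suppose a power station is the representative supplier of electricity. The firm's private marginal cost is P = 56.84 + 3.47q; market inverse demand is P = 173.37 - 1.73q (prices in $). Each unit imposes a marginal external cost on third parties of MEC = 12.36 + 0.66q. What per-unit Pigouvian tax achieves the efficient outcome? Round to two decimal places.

Social marginal cost = private MC + MEC = 69.20 + 4.13q.
Set SMC = demand: 69.20 + 4.13q = 173.37 - 1.73q → q* = 17.7765.
The Pigouvian tax equals MEC at q*: 12.36 + 0.66×17.7765 = 24.0925.

tax = $24.09 per unit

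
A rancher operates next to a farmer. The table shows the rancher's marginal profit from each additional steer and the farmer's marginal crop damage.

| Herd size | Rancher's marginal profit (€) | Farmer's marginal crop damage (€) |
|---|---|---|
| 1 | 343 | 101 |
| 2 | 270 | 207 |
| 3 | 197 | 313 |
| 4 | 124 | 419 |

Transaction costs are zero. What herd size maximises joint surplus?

Bargaining reaches the level where marginal profit last exceeds marginal crop damage.
That holds through level 2 (270 ≥ 207) but not at 3 (197 < 313).

2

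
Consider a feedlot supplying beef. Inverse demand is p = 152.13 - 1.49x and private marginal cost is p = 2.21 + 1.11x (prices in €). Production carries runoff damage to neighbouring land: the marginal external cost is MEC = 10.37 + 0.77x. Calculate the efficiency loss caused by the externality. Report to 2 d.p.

Market equilibrium (private): 2.21 + 1.11x = 152.13 - 1.49x → x_m = 57.6615.
Social marginal cost = private MC + MEC = 12.58 + 1.88x.
Set SMC = demand: 12.58 + 1.88x = 152.13 - 1.49x → x* = 41.4095.
Between x* and x_m the wedge SMC − demand runs linearly from 0 to MEC(x_m), so the loss is a triangle.
DWL = ½ × 16.2520 × 54.7694 = 445.0561.

DWL = €445.06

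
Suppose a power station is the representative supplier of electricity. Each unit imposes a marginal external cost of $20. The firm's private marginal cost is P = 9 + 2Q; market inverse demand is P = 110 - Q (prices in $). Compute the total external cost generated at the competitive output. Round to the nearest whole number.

$673

Market equilibrium (private): 9 + 2Q = 110 - Q → Q_m = 33.6667.
Total external cost = MEC × Q_m = 20 × 33.6667 = 673.3340.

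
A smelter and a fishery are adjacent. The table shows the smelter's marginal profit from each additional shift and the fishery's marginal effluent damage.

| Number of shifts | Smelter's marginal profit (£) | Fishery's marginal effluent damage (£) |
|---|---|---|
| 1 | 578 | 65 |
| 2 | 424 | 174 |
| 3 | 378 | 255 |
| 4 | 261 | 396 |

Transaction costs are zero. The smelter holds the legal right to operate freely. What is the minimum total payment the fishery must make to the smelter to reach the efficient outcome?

Left alone the smelter would choose level 4 (marginal profit stays positive).
Efficient level: k* = 3 (marginal profit ≥ marginal effluent damage through 3).
The fishery must at least cover the smelter's forgone profit from cutting 4→3: 261 = 261.

£261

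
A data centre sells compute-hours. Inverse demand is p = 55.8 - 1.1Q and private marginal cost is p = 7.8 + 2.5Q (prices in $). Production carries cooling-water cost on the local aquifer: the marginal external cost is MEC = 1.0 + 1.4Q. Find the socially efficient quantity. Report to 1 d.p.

Social marginal cost = private MC + MEC = 8.8 + 3.9Q.
Set SMC = demand: 8.8 + 3.9Q = 55.8 - 1.1Q → Q* = 9.4000.

Q* = 9.4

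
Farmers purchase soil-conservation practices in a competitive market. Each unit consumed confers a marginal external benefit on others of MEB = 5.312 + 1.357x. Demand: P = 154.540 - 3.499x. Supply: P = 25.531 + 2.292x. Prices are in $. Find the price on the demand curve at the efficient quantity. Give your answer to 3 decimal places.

P = $48.543

Social marginal benefit = demand + MEB = 159.852 - 2.142x.
Set SMB = MC: 159.852 - 2.142x = 25.531 + 2.292x → x* = 30.2934.
Consumer price on the demand curve at x*: 154.540 − 3.499×30.2934 = 48.5434.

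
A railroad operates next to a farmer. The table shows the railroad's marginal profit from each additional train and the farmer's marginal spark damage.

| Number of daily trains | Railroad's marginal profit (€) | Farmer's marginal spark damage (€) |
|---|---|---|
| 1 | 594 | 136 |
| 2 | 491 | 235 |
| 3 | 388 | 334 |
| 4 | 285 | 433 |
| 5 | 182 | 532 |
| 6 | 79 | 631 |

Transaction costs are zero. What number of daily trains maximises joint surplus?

Bargaining reaches the level where marginal profit last exceeds marginal spark damage.
That holds through level 3 (388 ≥ 334) but not at 4 (285 < 433).

3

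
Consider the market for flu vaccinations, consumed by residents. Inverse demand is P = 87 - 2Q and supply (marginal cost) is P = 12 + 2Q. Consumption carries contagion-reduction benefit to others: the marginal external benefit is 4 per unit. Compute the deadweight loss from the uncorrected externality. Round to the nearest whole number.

Market equilibrium (private): 12 + 2Q = 87 - 2Q → Q_m = 18.7500.
Social marginal benefit = demand + MEB = 91 - 2Q.
Set SMB = MC: 91 - 2Q = 12 + 2Q → Q* = 19.7500.
The welfare-loss triangle has base |Q_m − Q*| and height MEB(Q_m) (the vertical gap between SMB and MC is zero at Q* and MEB at Q_m).
DWL = ½ × 1.0000 × 4.0000 = 2.0000.

DWL = 2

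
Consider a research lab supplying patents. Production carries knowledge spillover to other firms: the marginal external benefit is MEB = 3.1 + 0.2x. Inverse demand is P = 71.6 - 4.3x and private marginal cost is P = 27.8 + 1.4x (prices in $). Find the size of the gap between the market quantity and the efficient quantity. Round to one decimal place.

Market equilibrium (private): 27.8 + 1.4x = 71.6 - 4.3x → x_m = 7.6842.
Social marginal cost = private MC − MEB = 24.7 + 1.2x.
Set SMC = demand: 24.7 + 1.2x = 71.6 - 4.3x → x* = 8.5273.
Gap = |7.6842 − 8.5273| = 0.8431.

0.8 units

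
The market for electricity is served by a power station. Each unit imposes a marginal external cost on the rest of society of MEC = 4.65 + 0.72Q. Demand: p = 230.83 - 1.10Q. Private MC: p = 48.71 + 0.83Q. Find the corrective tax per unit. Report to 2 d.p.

Social marginal cost = private MC + MEC = 53.36 + 1.55Q.
Set SMC = demand: 53.36 + 1.55Q = 230.83 - 1.10Q → Q* = 66.9698.
The Pigouvian tax equals MEC at Q*: 4.65 + 0.72×66.9698 = 52.8683.

tax = 52.87 per unit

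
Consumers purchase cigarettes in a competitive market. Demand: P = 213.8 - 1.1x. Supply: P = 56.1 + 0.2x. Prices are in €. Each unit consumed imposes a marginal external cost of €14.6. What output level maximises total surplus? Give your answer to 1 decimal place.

Social marginal benefit = demand − MEC = 199.2 - 1.1x.
Set SMB = MC: 199.2 - 1.1x = 56.1 + 0.2x → x* = 110.0769.

x* = 110.1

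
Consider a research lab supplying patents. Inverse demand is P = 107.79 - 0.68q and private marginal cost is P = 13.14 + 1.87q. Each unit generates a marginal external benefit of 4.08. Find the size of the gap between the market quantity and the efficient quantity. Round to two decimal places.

1.60 units

Market equilibrium (private): 13.14 + 1.87q = 107.79 - 0.68q → q_m = 37.1176.
Social marginal cost = private MC − MEB = 9.06 + 1.87q.
Set SMC = demand: 9.06 + 1.87q = 107.79 - 0.68q → q* = 38.7176.
Gap = |37.1176 − 38.7176| = 1.6000.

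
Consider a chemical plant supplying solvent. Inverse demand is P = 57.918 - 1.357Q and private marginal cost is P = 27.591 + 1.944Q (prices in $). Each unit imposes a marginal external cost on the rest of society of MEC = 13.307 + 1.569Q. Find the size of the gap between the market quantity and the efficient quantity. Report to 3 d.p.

Market equilibrium (private): 27.591 + 1.944Q = 57.918 - 1.357Q → Q_m = 9.1872.
Social marginal cost = private MC + MEC = 40.898 + 3.513Q.
Set SMC = demand: 40.898 + 3.513Q = 57.918 - 1.357Q → Q* = 3.4949.
Gap = |9.1872 − 3.4949| = 5.6923.

5.692 units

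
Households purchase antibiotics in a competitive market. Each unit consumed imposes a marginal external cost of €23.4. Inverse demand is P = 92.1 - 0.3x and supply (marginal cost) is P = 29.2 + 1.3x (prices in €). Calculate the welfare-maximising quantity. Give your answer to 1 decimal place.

x* = 24.7

Social marginal benefit = demand − MEC = 68.7 - 0.3x.
Set SMB = MC: 68.7 - 0.3x = 29.2 + 1.3x → x* = 24.6875.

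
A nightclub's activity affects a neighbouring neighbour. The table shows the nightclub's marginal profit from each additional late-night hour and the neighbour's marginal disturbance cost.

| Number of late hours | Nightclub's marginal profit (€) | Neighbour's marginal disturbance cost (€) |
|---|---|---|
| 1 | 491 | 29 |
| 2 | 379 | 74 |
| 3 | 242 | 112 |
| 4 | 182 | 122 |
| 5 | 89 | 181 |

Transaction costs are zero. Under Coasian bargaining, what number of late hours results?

4

Bargaining reaches the level where marginal profit last exceeds marginal disturbance cost.
That holds through level 4 (182 ≥ 122) but not at 5 (89 < 181).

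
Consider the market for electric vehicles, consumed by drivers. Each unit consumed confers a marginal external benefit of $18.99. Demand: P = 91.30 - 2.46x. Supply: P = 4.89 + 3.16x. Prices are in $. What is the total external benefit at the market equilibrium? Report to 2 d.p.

$291.98

Market equilibrium (private): 4.89 + 3.16x = 91.30 - 2.46x → x_m = 15.3754.
Total external benefit = MEB × x_m = 18.99 × 15.3754 = 291.9788.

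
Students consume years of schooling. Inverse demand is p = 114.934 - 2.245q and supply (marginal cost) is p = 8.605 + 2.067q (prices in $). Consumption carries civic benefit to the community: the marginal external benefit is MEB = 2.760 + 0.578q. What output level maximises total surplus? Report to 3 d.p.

q* = 29.215

Social marginal benefit = demand + MEB = 117.694 - 1.667q.
Set SMB = MC: 117.694 - 1.667q = 8.605 + 2.067q → q* = 29.2151.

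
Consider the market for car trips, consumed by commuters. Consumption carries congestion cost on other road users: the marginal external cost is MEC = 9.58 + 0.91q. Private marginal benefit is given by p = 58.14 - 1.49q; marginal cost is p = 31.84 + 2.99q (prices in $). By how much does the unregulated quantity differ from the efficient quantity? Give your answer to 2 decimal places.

2.77 units

Market equilibrium (private): 31.84 + 2.99q = 58.14 - 1.49q → q_m = 5.8705.
Social marginal benefit = demand − MEC = 48.56 - 2.40q.
Set SMB = MC: 48.56 - 2.40q = 31.84 + 2.99q → q* = 3.1020.
Gap = |5.8705 − 3.1020| = 2.7685.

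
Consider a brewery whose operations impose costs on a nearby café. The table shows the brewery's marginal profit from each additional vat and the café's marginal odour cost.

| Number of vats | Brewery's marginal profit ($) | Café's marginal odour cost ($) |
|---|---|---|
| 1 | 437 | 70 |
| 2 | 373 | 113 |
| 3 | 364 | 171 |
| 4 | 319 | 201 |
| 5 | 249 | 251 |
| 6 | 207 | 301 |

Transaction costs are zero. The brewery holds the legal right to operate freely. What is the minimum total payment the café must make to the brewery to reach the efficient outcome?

Left alone the brewery would choose level 6 (marginal profit stays positive).
Efficient level: k* = 4 (marginal profit ≥ marginal odour cost through 4).
The café must at least cover the brewery's forgone profit from cutting 6→4: 249 + 207 = 456.

$456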